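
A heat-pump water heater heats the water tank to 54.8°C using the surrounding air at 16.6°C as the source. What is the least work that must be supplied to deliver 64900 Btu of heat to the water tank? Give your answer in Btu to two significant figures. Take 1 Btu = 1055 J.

In absolute terms T_C = 289.75 K and T_H = 327.95 K, so ΔT = 38.20 K.
The reversible limit is COP_HP = T_H/ΔT = 8.585, so W_min = Q_H/COP = Q_H·ΔT/T_H.
W_min = 64900 × 38.20/327.95 = 7560 Btu.

7600 Btu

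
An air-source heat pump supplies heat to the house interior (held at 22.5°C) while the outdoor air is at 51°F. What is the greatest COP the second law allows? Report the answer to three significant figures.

24.8

In absolute terms T_C = 283.71 K and T_H = 295.65 K, so ΔT = 11.94 K.
For a reversible cycle, COP_Carnot = T_H/ΔT = 295.65/11.94 = 24.75.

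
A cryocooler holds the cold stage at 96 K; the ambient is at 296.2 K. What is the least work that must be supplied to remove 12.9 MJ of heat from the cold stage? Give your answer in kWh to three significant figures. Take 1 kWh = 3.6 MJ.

The reservoir spacing is ΔT = 296.2 − 96 = 200.2 K.
The reversible limit is COP_R = T_C/ΔT = 0.4795, so W_min = Q_C/COP = Q_C·ΔT/T_C.
W_min = 12.90 × 200.2/96.00 = 26.90 MJ = 7.473 kWh.

7.47 kWh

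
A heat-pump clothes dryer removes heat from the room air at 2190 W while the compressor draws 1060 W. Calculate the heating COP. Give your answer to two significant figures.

3.1

The first law gives Q̇_H = Q̇_C + Ẇ, so the three rates are Q̇_C = 2190, Q̇_H = 3250, Ẇ = 1060 W.
COP_HP = Q̇_H/Ẇ = 3250/1060 = 3.066.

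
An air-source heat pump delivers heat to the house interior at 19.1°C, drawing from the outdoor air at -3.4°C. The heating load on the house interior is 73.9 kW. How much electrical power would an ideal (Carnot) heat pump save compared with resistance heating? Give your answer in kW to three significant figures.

In absolute terms T_C = 269.75 K and T_H = 292.25 K, so ΔT = 22.50 K.
COP_Carnot = T_H/ΔT = 292.25/22.50 = 12.99.
Resistance heating needs Ẇ_res = Q̇_H = 73.90 kW; the reversible heat pump needs only Ẇ_hp = Q̇_H/COP = 5.689 kW.
Saving = 73.90 − 5.689 = 68.21 kW.

68.2 kW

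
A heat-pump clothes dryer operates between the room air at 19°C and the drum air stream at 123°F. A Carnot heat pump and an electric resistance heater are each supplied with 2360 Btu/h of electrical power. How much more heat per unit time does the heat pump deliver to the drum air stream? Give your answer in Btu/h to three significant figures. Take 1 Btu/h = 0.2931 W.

In absolute terms T_C = 292.15 K and T_H = 323.71 K, so ΔT = 31.56 K.
COP_Carnot = T_H/ΔT = 323.71/31.56 = 10.26.
The heat pump delivers Q̇_H = COP × Ẇ = 24210 Btu/h; the resistance heater delivers Ẇ = 2360 Btu/h.
Extra = (COP − 1)·Ẇ = 21850 Btu/h.

21800 Btu/h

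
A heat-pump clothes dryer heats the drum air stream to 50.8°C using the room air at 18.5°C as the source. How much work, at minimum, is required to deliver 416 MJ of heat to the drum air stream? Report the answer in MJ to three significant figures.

In absolute terms T_C = 291.65 K and T_H = 323.95 K, so ΔT = 32.30 K.
The reversible limit is COP_HP = T_H/ΔT = 10.03, so W_min = Q_H/COP = Q_H·ΔT/T_H.
W_min = 416.0 × 32.30/323.95 = 41.48 MJ.

41.5 MJ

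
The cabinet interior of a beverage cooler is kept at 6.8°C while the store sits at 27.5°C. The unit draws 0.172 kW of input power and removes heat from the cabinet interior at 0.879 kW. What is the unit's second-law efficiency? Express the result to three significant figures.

COP_actual = Q̇_C/Ẇ = 0.8790/0.1720 = 5.110.
In absolute terms T_C = 279.95 K and T_H = 300.65 K, so ΔT = 20.70 K.
COP_Carnot = T_C/ΔT = 279.95/20.70 = 13.52.
η_II = COP_actual/COP_Carnot = 5.110/13.52 = 0.3779.

0.378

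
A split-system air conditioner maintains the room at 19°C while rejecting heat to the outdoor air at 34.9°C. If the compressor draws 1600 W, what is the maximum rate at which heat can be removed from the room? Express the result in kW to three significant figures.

In absolute terms T_C = 292.15 K and T_H = 308.05 K, so ΔT = 15.90 K.
COP_Carnot = T_C/ΔT = 292.15/15.90 = 18.37.
Q̇_max = COP_Carnot × Ẇ = 18.37 × 1600 W = 29400 W = 29.40 kW.

29.4 kW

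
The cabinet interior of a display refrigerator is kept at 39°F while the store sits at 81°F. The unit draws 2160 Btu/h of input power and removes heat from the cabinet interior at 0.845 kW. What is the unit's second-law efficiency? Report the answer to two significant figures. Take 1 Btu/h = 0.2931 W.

0.11

Converting, Q̇_C = 0.8450 kW = 2883 Btu/h, so COP_actual = Q̇_C/Ẇ = 2883/2160 = 1.335.
In absolute terms T_C = 277.04 K and T_H = 300.37 K, so ΔT = 23.33 K.
COP_Carnot = T_C/ΔT = 277.04/23.33 = 11.87.
η_II = COP_actual/COP_Carnot = 1.335/11.87 = 0.1124.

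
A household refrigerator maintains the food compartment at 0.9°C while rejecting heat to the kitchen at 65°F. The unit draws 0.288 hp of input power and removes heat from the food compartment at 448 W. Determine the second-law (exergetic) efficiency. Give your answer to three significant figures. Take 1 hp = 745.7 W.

0.133

Converting, Q̇_C = 448.0 W = 0.6008 hp, so COP_actual = Q̇_C/Ẇ = 0.6008/0.2880 = 2.086.
In absolute terms T_C = 274.05 K and T_H = 291.48 K, so ΔT = 17.43 K.
COP_Carnot = T_C/ΔT = 274.05/17.43 = 15.72.
η_II = COP_actual/COP_Carnot = 2.086/15.72 = 0.1327.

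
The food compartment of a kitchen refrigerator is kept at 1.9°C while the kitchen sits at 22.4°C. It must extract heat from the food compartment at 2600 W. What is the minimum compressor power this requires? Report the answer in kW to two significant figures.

In absolute terms T_C = 275.05 K and T_H = 295.55 K, so ΔT = 20.50 K.
COP_Carnot = T_C/ΔT = 275.05/20.50 = 13.42.
Ẇ_min = Q̇/COP_Carnot = 2600/13.42 = 193.8 W = 0.1938 kW.

0.19 kW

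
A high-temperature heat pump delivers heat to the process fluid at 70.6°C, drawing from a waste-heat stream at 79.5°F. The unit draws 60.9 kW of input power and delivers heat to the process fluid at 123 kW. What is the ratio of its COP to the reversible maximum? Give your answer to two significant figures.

COP_actual = Q̇_H/Ẇ = 123.0/60.90 = 2.020.
In absolute terms T_C = 299.54 K and T_H = 343.75 K, so ΔT = 44.21 K.
COP_Carnot = T_H/ΔT = 343.75/44.21 = 7.775.
η_II = COP_actual/COP_Carnot = 2.020/7.775 = 0.2598.

0.26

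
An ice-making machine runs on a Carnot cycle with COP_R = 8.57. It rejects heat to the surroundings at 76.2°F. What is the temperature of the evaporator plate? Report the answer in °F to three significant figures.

For a Carnot refrigerator COP_R = T_C/(T_H − T_C), so T_C = COP·T_H/(1 + COP).
With T_H = 297.71 K, T_C = 8.57 × 297.71/9.570 = 266.60 K.
Converting, 266.60 K = 20.21°F.

20.2 °F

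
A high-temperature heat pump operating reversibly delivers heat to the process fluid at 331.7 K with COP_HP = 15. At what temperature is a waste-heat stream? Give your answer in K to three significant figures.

310 K

COP_HP = T_H/(T_H − T_C) gives T_H − T_C = T_H/COP.
With T_H = 331.70 K, T_C = 331.70 × (1 − 1/15) = 309.59 K.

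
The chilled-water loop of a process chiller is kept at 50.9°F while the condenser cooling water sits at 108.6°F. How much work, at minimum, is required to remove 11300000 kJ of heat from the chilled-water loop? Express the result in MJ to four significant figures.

1277 MJ

In absolute terms T_C = 283.65 K and T_H = 315.71 K, so ΔT = 32.06 K.
The reversible limit is COP_R = T_C/ΔT = 8.849, so W_min = Q_C/COP = Q_C·ΔT/T_C.
W_min = 11300000 × 32.06/283.65 = 1277000 kJ = 1277 MJ.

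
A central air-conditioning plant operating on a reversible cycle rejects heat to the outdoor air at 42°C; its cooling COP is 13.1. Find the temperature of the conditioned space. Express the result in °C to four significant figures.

For a Carnot refrigerator COP_R = T_C/(T_H − T_C), so T_C = COP·T_H/(1 + COP).
With T_H = 315.15 K, T_C = 13.1 × 315.15/14.10 = 292.80 K.
Converting, 292.80 K = 19.65°C.

19.65 °C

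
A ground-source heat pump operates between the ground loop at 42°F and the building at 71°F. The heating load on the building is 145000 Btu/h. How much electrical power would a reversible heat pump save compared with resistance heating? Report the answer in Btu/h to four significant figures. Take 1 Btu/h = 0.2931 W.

137100 Btu/h

In absolute terms T_C = 278.71 K and T_H = 294.82 K, so ΔT = 16.11 K.
COP_Carnot = T_H/ΔT = 294.82/16.11 = 18.30.
Resistance heating needs Ẇ_res = Q̇_H = 145000 Btu/h; the reversible heat pump needs only Ẇ_hp = Q̇_H/COP = 7924 Btu/h.
Saving = 145000 − 7924 = 137100 Btu/h.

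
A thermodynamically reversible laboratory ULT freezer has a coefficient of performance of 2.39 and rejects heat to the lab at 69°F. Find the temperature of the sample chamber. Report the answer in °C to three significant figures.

-66.1 °C

For a Carnot refrigerator COP_R = T_C/(T_H − T_C), so T_C = COP·T_H/(1 + COP).
With T_H = 293.71 K, T_C = 2.39 × 293.71/3.390 = 207.07 K.
Converting, 207.07 K = -66.08°C.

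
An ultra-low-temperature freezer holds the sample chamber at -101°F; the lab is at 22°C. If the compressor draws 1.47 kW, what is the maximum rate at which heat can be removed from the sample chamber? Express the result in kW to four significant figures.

In absolute terms T_C = 199.26 K and T_H = 295.15 K, so ΔT = 95.89 K.
COP_Carnot = T_C/ΔT = 199.26/95.89 = 2.078.
Q̇_max = COP_Carnot × Ẇ = 2.078 × 1.470 kW = 3.055 kW.

3.055 kW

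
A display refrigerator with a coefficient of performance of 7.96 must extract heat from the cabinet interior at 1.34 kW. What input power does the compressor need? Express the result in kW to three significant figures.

Ẇ = Q̇_C/COP = 1.340/7.96 = 0.1683 kW.

0.168 kW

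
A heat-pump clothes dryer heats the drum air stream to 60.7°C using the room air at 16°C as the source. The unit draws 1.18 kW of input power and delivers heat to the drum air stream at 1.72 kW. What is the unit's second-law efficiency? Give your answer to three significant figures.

0.195

COP_actual = Q̇_H/Ẇ = 1.720/1.180 = 1.458.
In absolute terms T_C = 289.15 K and T_H = 333.85 K, so ΔT = 44.70 K.
COP_Carnot = T_H/ΔT = 333.85/44.70 = 7.469.
η_II = COP_actual/COP_Carnot = 1.458/7.469 = 0.1952.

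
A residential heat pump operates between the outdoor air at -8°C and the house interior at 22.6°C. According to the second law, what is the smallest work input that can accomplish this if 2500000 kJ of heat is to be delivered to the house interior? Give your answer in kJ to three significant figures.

In absolute terms T_C = 265.15 K and T_H = 295.75 K, so ΔT = 30.60 K.
The reversible limit is COP_HP = T_H/ΔT = 9.665, so W_min = Q_H/COP = Q_H·ΔT/T_H.
W_min = 2500000 × 30.60/295.75 = 258700 kJ.

259000 kJ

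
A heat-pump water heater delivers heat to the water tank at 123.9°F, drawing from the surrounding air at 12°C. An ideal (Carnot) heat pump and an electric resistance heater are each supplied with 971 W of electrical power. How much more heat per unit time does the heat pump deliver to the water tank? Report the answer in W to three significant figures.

7090 W

In absolute terms T_C = 285.15 K and T_H = 324.21 K, so ΔT = 39.06 K.
COP_Carnot = T_H/ΔT = 324.21/39.06 = 8.301.
The heat pump delivers Q̇_H = COP × Ẇ = 8060 W; the resistance heater delivers Ẇ = 971.0 W.
Extra = (COP − 1)·Ẇ = 7089 W.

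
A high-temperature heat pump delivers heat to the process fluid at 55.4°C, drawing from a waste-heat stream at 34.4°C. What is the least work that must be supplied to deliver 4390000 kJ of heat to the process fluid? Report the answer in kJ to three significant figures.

In absolute terms T_C = 307.55 K and T_H = 328.55 K, so ΔT = 21.00 K.
The reversible limit is COP_HP = T_H/ΔT = 15.65, so W_min = Q_H/COP = Q_H·ΔT/T_H.
W_min = 4390000 × 21.00/328.55 = 280600 kJ.

281000 kJ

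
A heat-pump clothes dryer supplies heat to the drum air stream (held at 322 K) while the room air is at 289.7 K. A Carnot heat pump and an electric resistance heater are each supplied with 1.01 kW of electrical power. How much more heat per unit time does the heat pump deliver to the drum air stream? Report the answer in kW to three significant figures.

The reservoir spacing is ΔT = 322 − 289.7 = 32.30 K.
COP_Carnot = T_H/ΔT = 322.00/32.30 = 9.969.
The heat pump delivers Q̇_H = COP × Ẇ = 10.07 kW; the resistance heater delivers Ẇ = 1.010 kW.
Extra = (COP − 1)·Ẇ = 9.059 kW.

9.06 kW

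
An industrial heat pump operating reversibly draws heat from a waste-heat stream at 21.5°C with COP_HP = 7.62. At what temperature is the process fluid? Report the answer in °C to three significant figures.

COP_HP = T_H/(T_H − T_C) rearranges to T_H = COP·T_C/(COP − 1).
With T_C = 294.65 K, T_H = 7.62 × 294.65/6.620 = 339.16 K.
Converting, 339.16 K = 66.01°C.

66.0 °C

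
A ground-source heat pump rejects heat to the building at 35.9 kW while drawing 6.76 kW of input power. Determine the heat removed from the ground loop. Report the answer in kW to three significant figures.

For a cyclic device the first law requires Q̇_H = Q̇_C + Ẇ.
Q̇_C = Q̇_H − Ẇ = 29.14 kW.

29.1 kW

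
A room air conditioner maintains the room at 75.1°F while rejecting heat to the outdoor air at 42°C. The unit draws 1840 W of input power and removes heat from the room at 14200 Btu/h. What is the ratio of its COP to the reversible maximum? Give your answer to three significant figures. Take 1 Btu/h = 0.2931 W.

Converting, Q̇_C = 14200 Btu/h = 4162 W, so COP_actual = Q̇_C/Ẇ = 4162/1840 = 2.262.
In absolute terms T_C = 297.09 K and T_H = 315.15 K, so ΔT = 18.06 K.
COP_Carnot = T_C/ΔT = 297.09/18.06 = 16.45.
η_II = COP_actual/COP_Carnot = 2.262/16.45 = 0.1375.

0.137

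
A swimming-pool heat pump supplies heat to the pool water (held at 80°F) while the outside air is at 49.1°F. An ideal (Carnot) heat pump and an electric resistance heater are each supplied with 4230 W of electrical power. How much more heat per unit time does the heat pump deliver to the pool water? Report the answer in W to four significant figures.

69650 W

In absolute terms T_C = 282.65 K and T_H = 299.82 K, so ΔT = 17.17 K.
COP_Carnot = T_H/ΔT = 299.82/17.17 = 17.47.
The heat pump delivers Q̇_H = COP × Ẇ = 73880 W; the resistance heater delivers Ẇ = 4230 W.
Extra = (COP − 1)·Ẇ = 69650 W.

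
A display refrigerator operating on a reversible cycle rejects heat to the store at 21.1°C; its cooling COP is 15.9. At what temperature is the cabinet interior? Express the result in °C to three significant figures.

3.69 °C

For a Carnot refrigerator COP_R = T_C/(T_H − T_C), so T_C = COP·T_H/(1 + COP).
With T_H = 294.25 K, T_C = 15.9 × 294.25/16.90 = 276.84 K.
Converting, 276.84 K = 3.69°C.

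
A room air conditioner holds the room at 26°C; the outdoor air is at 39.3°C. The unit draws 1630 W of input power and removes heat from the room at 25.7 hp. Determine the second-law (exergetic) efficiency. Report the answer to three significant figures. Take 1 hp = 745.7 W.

0.523

Converting, Q̇_C = 25.70 hp = 19160 W, so COP_actual = Q̇_C/Ẇ = 19160/1630 = 11.76.
In absolute terms T_C = 299.15 K and T_H = 312.45 K, so ΔT = 13.30 K.
COP_Carnot = T_C/ΔT = 299.15/13.30 = 22.49.
η_II = COP_actual/COP_Carnot = 11.76/22.49 = 0.5227.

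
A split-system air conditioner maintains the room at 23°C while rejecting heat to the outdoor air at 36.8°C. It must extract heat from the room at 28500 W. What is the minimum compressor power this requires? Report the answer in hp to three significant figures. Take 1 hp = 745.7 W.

In absolute terms T_C = 296.15 K and T_H = 309.95 K, so ΔT = 13.80 K.
COP_Carnot = T_C/ΔT = 296.15/13.80 = 21.46.
Ẇ_min = Q̇/COP_Carnot = 28500/21.46 = 1328 W = 1.781 hp.

1.78 hp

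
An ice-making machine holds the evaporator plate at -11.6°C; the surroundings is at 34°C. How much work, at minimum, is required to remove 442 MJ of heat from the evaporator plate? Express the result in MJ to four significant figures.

77.06 MJ

In absolute terms T_C = 261.55 K and T_H = 307.15 K, so ΔT = 45.60 K.
The reversible limit is COP_R = T_C/ΔT = 5.736, so W_min = Q_C/COP = Q_C·ΔT/T_C.
W_min = 442.0 × 45.60/261.55 = 77.06 MJ.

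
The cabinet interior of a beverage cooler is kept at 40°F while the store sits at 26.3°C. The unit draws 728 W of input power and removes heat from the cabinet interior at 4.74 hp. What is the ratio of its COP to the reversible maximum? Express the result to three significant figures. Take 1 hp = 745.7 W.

0.382

Converting, Q̇_C = 4.740 hp = 3535 W, so COP_actual = Q̇_C/Ẇ = 3535/728.0 = 4.855.
In absolute terms T_C = 277.59 K and T_H = 299.45 K, so ΔT = 21.86 K.
COP_Carnot = T_C/ΔT = 277.59/21.86 = 12.70.
η_II = COP_actual/COP_Carnot = 4.855/12.70 = 0.3823.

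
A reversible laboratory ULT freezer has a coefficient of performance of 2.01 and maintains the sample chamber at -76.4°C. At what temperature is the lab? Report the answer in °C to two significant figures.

COP_R = T_C/(T_H − T_C) gives T_H − T_C = T_C/COP.
With T_C = 196.75 K, T_H = 196.75 × (1 + 1/2.01) = 294.64 K.
Converting, 294.64 K = 21.49°C.

21 °C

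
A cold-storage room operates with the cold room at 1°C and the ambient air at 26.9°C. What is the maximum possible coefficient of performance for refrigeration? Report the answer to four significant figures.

In absolute terms T_C = 274.15 K and T_H = 300.05 K, so ΔT = 25.90 K.
For a reversible cycle, COP_Carnot = T_C/ΔT = 274.15/25.90 = 10.58.

10.58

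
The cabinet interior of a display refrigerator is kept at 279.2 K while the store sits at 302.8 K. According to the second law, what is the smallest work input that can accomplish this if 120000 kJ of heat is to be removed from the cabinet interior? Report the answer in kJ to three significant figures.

The reservoir spacing is ΔT = 302.8 − 279.2 = 23.60 K.
The reversible limit is COP_R = T_C/ΔT = 11.83, so W_min = Q_C/COP = Q_C·ΔT/T_C.
W_min = 120000 × 23.60/279.20 = 10140 kJ.

10100 kJ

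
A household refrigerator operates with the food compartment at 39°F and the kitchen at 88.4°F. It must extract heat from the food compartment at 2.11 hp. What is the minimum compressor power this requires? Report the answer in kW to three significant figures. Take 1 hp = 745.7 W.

In absolute terms T_C = 277.04 K and T_H = 304.48 K, so ΔT = 27.44 K.
COP_Carnot = T_C/ΔT = 277.04/27.44 = 10.09.
Ẇ_min = Q̇/COP_Carnot = 2.110/10.09 = 0.2090 hp = 0.1559 kW.

0.156 kW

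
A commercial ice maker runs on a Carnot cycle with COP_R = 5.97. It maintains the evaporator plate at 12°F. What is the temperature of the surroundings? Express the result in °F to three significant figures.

91.0 °F

COP_R = T_C/(T_H − T_C) gives T_H − T_C = T_C/COP.
With T_C = 262.04 K, T_H = 262.04 × (1 + 1/5.97) = 305.93 K.
Converting, 305.93 K = 91.01°F.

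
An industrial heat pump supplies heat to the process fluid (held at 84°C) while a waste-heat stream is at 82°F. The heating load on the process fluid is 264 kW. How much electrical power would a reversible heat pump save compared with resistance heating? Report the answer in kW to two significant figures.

220 kW

In absolute terms T_C = 300.93 K and T_H = 357.15 K, so ΔT = 56.22 K.
COP_Carnot = T_H/ΔT = 357.15/56.22 = 6.352.
Resistance heating needs Ẇ_res = Q̇_H = 264.0 kW; the reversible heat pump needs only Ẇ_hp = Q̇_H/COP = 41.56 kW.
Saving = 264.0 − 41.56 = 222.4 kW.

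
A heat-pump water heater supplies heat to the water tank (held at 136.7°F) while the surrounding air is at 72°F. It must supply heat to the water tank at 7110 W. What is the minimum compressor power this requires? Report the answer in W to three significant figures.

771 W

In absolute terms T_C = 295.37 K and T_H = 331.32 K, so ΔT = 35.94 K.
COP_Carnot = T_H/ΔT = 331.32/35.94 = 9.217.
Ẇ_min = Q̇/COP_Carnot = 7110/9.217 = 771.4 W.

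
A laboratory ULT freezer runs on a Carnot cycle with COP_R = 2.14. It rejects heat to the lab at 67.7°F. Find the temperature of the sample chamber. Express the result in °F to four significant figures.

For a Carnot refrigerator COP_R = T_C/(T_H − T_C), so T_C = COP·T_H/(1 + COP).
With T_H = 292.98 K, T_C = 2.14 × 292.98/3.140 = 199.68 K.
Converting, 199.68 K = -100.25°F.

-100.3 °F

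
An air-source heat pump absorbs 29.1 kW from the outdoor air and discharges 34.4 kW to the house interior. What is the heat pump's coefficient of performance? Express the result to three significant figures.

6.49

The first law gives Q̇_H = Q̇_C + Ẇ, so the three rates are Q̇_C = 29.10, Q̇_H = 34.40, Ẇ = 5.300 kW.
COP_HP = Q̇_H/Ẇ = 34.40/5.300 = 6.491.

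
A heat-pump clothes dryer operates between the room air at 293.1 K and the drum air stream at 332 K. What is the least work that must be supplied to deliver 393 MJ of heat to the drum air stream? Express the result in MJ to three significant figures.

The reservoir spacing is ΔT = 332 − 293.1 = 38.90 K.
The reversible limit is COP_HP = T_H/ΔT = 8.535, so W_min = Q_H/COP = Q_H·ΔT/T_H.
W_min = 393.0 × 38.90/332.00 = 46.05 MJ.

46.0 MJ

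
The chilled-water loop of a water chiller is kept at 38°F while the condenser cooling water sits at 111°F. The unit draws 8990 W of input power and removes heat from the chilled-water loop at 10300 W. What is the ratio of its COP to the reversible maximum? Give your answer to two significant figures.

0.17

COP_actual = Q̇_C/Ẇ = 10300/8990 = 1.146.
In absolute terms T_C = 276.48 K and T_H = 317.04 K, so ΔT = 40.56 K.
COP_Carnot = T_C/ΔT = 276.48/40.56 = 6.817.
η_II = COP_actual/COP_Carnot = 1.146/6.817 = 0.1681.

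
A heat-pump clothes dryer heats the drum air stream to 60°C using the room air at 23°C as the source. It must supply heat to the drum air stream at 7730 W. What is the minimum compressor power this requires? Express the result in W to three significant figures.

859 W

In absolute terms T_C = 296.15 K and T_H = 333.15 K, so ΔT = 37.00 K.
COP_Carnot = T_H/ΔT = 333.15/37.00 = 9.004.
Ẇ_min = Q̇/COP_Carnot = 7730/9.004 = 858.5 W.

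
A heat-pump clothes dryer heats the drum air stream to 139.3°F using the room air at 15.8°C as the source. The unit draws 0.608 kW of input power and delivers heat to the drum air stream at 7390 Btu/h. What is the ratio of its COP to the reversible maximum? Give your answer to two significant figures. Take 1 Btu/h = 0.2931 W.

Converting, Q̇_H = 7390 Btu/h = 2.166 kW, so COP_actual = Q̇_H/Ẇ = 2.166/0.6080 = 3.563.
In absolute terms T_C = 288.95 K and T_H = 332.76 K, so ΔT = 43.81 K.
COP_Carnot = T_H/ΔT = 332.76/43.81 = 7.595.
η_II = COP_actual/COP_Carnot = 3.563/7.595 = 0.4690.

0.47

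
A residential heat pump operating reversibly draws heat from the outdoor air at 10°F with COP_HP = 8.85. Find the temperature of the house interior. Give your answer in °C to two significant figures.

COP_HP = T_H/(T_H − T_C) rearranges to T_H = COP·T_C/(COP − 1).
With T_C = 260.93 K, T_H = 8.85 × 260.93/7.850 = 294.17 K.
Converting, 294.17 K = 21.02°C.

21 °C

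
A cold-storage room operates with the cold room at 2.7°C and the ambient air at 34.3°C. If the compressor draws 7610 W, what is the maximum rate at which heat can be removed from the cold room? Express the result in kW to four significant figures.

In absolute terms T_C = 275.85 K and T_H = 307.45 K, so ΔT = 31.60 K.
COP_Carnot = T_C/ΔT = 275.85/31.60 = 8.729.
Q̇_max = COP_Carnot × Ẇ = 8.729 × 7610 W = 66430 W = 66.43 kW.

66.43 kW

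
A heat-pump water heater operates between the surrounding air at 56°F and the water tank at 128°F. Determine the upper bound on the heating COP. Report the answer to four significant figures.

8.162

In absolute terms T_C = 286.48 K and T_H = 326.48 K, so ΔT = 40.00 K.
For a reversible cycle, COP_Carnot = T_H/ΔT = 326.48/40.00 = 8.162.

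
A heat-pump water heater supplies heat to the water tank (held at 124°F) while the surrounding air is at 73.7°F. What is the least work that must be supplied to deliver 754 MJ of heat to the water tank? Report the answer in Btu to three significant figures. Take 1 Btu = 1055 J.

61600 Btu

In absolute terms T_C = 296.32 K and T_H = 324.26 K, so ΔT = 27.94 K.
The reversible limit is COP_HP = T_H/ΔT = 11.60, so W_min = Q_H/COP = Q_H·ΔT/T_H.
W_min = 754.0 × 27.94/324.26 = 64.98 MJ = 61590 Btu.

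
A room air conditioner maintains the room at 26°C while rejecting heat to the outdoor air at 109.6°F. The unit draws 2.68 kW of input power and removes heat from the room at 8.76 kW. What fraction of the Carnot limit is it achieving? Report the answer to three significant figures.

0.187

COP_actual = Q̇_C/Ẇ = 8.760/2.680 = 3.269.
In absolute terms T_C = 299.15 K and T_H = 316.26 K, so ΔT = 17.11 K.
COP_Carnot = T_C/ΔT = 299.15/17.11 = 17.48.
η_II = COP_actual/COP_Carnot = 3.269/17.48 = 0.1870.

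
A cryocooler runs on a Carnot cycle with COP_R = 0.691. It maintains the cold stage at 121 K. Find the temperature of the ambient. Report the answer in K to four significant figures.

COP_R = T_C/(T_H − T_C) gives T_H − T_C = T_C/COP.
With T_C = 121.00 K, T_H = 121.00 × (1 + 1/0.691) = 296.11 K.

296.1 K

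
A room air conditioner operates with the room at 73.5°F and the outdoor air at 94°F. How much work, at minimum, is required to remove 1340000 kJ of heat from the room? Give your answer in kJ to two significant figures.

In absolute terms T_C = 296.21 K and T_H = 307.59 K, so ΔT = 11.39 K.
The reversible limit is COP_R = T_C/ΔT = 26.01, so W_min = Q_C/COP = Q_C·ΔT/T_C.
W_min = 1340000 × 11.39/296.21 = 51520 kJ.

52000 kJ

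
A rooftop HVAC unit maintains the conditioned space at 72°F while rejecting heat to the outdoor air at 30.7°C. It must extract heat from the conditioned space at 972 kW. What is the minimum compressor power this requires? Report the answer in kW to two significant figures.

In absolute terms T_C = 295.37 K and T_H = 303.85 K, so ΔT = 8.478 K.
COP_Carnot = T_C/ΔT = 295.37/8.478 = 34.84.
Ẇ_min = Q̇/COP_Carnot = 972.0/34.84 = 27.90 kW.

28 kW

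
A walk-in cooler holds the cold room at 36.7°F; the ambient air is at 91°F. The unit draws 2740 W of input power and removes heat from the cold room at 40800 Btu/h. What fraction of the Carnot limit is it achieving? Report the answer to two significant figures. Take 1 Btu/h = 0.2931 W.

Converting, Q̇_C = 40800 Btu/h = 11960 W, so COP_actual = Q̇_C/Ẇ = 11960/2740 = 4.364.
In absolute terms T_C = 275.76 K and T_H = 305.93 K, so ΔT = 30.17 K.
COP_Carnot = T_C/ΔT = 275.76/30.17 = 9.141.
η_II = COP_actual/COP_Carnot = 4.364/9.141 = 0.4774.

0.48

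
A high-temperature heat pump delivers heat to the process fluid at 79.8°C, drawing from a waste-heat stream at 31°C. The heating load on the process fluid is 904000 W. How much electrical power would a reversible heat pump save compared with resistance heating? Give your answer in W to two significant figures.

In absolute terms T_C = 304.15 K and T_H = 352.95 K, so ΔT = 48.80 K.
COP_Carnot = T_H/ΔT = 352.95/48.80 = 7.233.
Resistance heating needs Ẇ_res = Q̇_H = 904000 W; the reversible heat pump needs only Ẇ_hp = Q̇_H/COP = 125000 W.
Saving = 904000 − 125000 = 779000 W.

780000 W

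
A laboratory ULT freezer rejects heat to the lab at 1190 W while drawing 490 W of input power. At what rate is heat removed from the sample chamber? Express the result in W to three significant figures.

For a cyclic device the first law requires Q̇_H = Q̇_C + Ẇ.
Q̇_C = Q̇_H − Ẇ = 700.0 W.

700 W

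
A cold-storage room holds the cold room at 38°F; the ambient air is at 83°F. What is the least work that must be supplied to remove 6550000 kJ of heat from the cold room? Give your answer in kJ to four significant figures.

592300 kJ

In absolute terms T_C = 276.48 K and T_H = 301.48 K, so ΔT = 25.00 K.
The reversible limit is COP_R = T_C/ΔT = 11.06, so W_min = Q_C/COP = Q_C·ΔT/T_C.
W_min = 6550000 × 25.00/276.48 = 592300 kJ.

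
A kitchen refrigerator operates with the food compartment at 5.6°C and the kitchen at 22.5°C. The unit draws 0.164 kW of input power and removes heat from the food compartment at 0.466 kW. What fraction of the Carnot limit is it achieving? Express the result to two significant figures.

COP_actual = Q̇_C/Ẇ = 0.4660/0.1640 = 2.841.
In absolute terms T_C = 278.75 K and T_H = 295.65 K, so ΔT = 16.90 K.
COP_Carnot = T_C/ΔT = 278.75/16.90 = 16.49.
η_II = COP_actual/COP_Carnot = 2.841/16.49 = 0.1723.

0.17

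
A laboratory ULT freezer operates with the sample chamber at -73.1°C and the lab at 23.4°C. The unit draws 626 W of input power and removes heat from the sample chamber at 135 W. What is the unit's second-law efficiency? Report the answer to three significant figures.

0.104

COP_actual = Q̇_C/Ẇ = 135.0/626.0 = 0.2157.
In absolute terms T_C = 200.05 K and T_H = 296.55 K, so ΔT = 96.50 K.
COP_Carnot = T_C/ΔT = 200.05/96.50 = 2.073.
η_II = COP_actual/COP_Carnot = 0.2157/2.073 = 0.1040.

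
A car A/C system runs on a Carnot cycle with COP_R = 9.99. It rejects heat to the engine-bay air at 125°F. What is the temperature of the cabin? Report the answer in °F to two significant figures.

72 °F

For a Carnot refrigerator COP_R = T_C/(T_H − T_C), so T_C = COP·T_H/(1 + COP).
With T_H = 324.82 K, T_C = 9.99 × 324.82/10.99 = 295.26 K.
Converting, 295.26 K = 71.80°F.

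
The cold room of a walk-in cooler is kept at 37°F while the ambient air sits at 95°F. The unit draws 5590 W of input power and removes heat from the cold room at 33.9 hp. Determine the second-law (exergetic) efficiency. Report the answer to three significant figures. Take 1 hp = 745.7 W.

0.528

Converting, Q̇_C = 33.90 hp = 25280 W, so COP_actual = Q̇_C/Ẇ = 25280/5590 = 4.522.
In absolute terms T_C = 275.93 K and T_H = 308.15 K, so ΔT = 32.22 K.
COP_Carnot = T_C/ΔT = 275.93/32.22 = 8.563.
η_II = COP_actual/COP_Carnot = 4.522/8.563 = 0.5281.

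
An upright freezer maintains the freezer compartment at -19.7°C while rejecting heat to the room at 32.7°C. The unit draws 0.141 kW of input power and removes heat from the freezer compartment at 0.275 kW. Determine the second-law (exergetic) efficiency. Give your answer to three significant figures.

0.403

COP_actual = Q̇_C/Ẇ = 0.2750/0.1410 = 1.950.
In absolute terms T_C = 253.45 K and T_H = 305.85 K, so ΔT = 52.40 K.
COP_Carnot = T_C/ΔT = 253.45/52.40 = 4.837.
η_II = COP_actual/COP_Carnot = 1.950/4.837 = 0.4032.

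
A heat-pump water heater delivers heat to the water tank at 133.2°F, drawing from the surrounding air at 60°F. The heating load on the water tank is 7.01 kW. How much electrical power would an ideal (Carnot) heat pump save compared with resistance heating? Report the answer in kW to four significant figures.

6.144 kW

In absolute terms T_C = 288.71 K and T_H = 329.37 K, so ΔT = 40.67 K.
COP_Carnot = T_H/ΔT = 329.37/40.67 = 8.099.
Resistance heating needs Ẇ_res = Q̇_H = 7.010 kW; the reversible heat pump needs only Ẇ_hp = Q̇_H/COP = 0.8655 kW.
Saving = 7.010 − 0.8655 = 6.144 kW.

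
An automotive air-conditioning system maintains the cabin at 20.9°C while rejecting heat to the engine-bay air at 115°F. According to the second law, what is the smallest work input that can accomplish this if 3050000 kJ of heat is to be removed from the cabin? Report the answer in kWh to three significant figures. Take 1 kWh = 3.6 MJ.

In absolute terms T_C = 294.05 K and T_H = 319.26 K, so ΔT = 25.21 K.
The reversible limit is COP_R = T_C/ΔT = 11.66, so W_min = Q_C/COP = Q_C·ΔT/T_C.
W_min = 3050000 × 25.21/294.05 = 261500 kJ = 72.64 kWh.

72.6 kWh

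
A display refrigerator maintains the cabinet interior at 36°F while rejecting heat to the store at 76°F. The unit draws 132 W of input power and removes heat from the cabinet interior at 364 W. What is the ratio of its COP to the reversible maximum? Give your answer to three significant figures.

0.223

COP_actual = Q̇_C/Ẇ = 364.0/132.0 = 2.758.
In absolute terms T_C = 275.37 K and T_H = 297.59 K, so ΔT = 22.22 K.
COP_Carnot = T_C/ΔT = 275.37/22.22 = 12.39.
η_II = COP_actual/COP_Carnot = 2.758/12.39 = 0.2225.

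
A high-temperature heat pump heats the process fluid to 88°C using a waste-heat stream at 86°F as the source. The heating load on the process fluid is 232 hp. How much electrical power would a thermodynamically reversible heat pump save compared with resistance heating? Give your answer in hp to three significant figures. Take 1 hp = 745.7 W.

In absolute terms T_C = 303.15 K and T_H = 361.15 K, so ΔT = 58.00 K.
COP_Carnot = T_H/ΔT = 361.15/58.00 = 6.227.
Resistance heating needs Ẇ_res = Q̇_H = 232.0 hp; the reversible heat pump needs only Ẇ_hp = Q̇_H/COP = 37.26 hp.
Saving = 232.0 − 37.26 = 194.7 hp.

195 hp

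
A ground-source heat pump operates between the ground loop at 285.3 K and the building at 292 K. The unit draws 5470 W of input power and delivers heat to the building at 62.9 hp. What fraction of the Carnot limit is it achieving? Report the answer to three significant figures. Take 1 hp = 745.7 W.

Converting, Q̇_H = 62.90 hp = 46900 W, so COP_actual = Q̇_H/Ẇ = 46900/5470 = 8.575.
The reservoir spacing is ΔT = 292 − 285.3 = 6.700 K.
COP_Carnot = T_H/ΔT = 292.00/6.700 = 43.58.
η_II = COP_actual/COP_Carnot = 8.575/43.58 = 0.1968.

0.197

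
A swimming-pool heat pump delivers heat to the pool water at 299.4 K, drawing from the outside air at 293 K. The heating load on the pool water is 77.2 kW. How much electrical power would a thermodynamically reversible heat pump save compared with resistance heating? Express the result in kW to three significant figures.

75.5 kW

The reservoir spacing is ΔT = 299.4 − 293 = 6.400 K.
COP_Carnot = T_H/ΔT = 299.40/6.400 = 46.78.
Resistance heating needs Ẇ_res = Q̇_H = 77.20 kW; the reversible heat pump needs only Ẇ_hp = Q̇_H/COP = 1.650 kW.
Saving = 77.20 − 1.650 = 75.55 kW.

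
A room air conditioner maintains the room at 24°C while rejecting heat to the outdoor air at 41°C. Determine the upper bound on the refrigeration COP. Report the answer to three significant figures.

In absolute terms T_C = 297.15 K and T_H = 314.15 K, so ΔT = 17.00 K.
For a reversible cycle, COP_Carnot = T_C/ΔT = 297.15/17.00 = 17.48.

17.5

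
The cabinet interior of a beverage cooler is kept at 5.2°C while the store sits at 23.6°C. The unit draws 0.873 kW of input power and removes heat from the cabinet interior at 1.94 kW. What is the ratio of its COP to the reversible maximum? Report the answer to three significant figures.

0.147

COP_actual = Q̇_C/Ẇ = 1.940/0.8730 = 2.222.
In absolute terms T_C = 278.35 K and T_H = 296.75 K, so ΔT = 18.40 K.
COP_Carnot = T_C/ΔT = 278.35/18.40 = 15.13.
η_II = COP_actual/COP_Carnot = 2.222/15.13 = 0.1469.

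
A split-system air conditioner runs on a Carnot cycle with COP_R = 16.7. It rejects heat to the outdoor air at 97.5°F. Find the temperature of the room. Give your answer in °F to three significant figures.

66.0 °F

For a Carnot refrigerator COP_R = T_C/(T_H − T_C), so T_C = COP·T_H/(1 + COP).
With T_H = 309.54 K, T_C = 16.7 × 309.54/17.70 = 292.05 K.
Converting, 292.05 K = 66.02°F.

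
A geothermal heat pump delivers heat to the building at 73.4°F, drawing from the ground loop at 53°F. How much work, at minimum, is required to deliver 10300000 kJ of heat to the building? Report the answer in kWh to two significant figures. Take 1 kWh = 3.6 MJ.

110 kWh

In absolute terms T_C = 284.82 K and T_H = 296.15 K, so ΔT = 11.33 K.
The reversible limit is COP_HP = T_H/ΔT = 26.13, so W_min = Q_H/COP = Q_H·ΔT/T_H.
W_min = 10300000 × 11.33/296.15 = 394200 kJ = 109.5 kWh.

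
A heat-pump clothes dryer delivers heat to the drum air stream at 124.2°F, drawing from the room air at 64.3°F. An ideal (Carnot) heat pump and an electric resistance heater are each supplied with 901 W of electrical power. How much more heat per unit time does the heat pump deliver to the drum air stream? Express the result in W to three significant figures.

7880 W

In absolute terms T_C = 291.09 K and T_H = 324.37 K, so ΔT = 33.28 K.
COP_Carnot = T_H/ΔT = 324.37/33.28 = 9.747.
The heat pump delivers Q̇_H = COP × Ẇ = 8782 W; the resistance heater delivers Ẇ = 901.0 W.
Extra = (COP − 1)·Ẇ = 7881 W.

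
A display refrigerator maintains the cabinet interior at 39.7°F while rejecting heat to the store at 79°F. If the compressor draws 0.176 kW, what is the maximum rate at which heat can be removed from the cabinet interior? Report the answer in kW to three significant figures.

2.24 kW

In absolute terms T_C = 277.43 K and T_H = 299.26 K, so ΔT = 21.83 K.
COP_Carnot = T_C/ΔT = 277.43/21.83 = 12.71.
Q̇_max = COP_Carnot × Ẇ = 12.71 × 0.1760 kW = 2.236 kW.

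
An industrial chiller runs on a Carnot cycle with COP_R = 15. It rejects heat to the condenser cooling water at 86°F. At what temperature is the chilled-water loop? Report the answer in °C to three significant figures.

11.1 °C

For a Carnot refrigerator COP_R = T_C/(T_H − T_C), so T_C = COP·T_H/(1 + COP).
With T_H = 303.15 K, T_C = 15 × 303.15/16.00 = 284.20 K.
Converting, 284.20 K = 11.05°C.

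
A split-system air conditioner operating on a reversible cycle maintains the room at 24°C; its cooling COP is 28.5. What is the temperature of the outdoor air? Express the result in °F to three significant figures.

94.0 °F

COP_R = T_C/(T_H − T_C) gives T_H − T_C = T_C/COP.
With T_C = 297.15 K, T_H = 297.15 × (1 + 1/28.5) = 307.58 K.
Converting, 307.58 K = 93.97°F.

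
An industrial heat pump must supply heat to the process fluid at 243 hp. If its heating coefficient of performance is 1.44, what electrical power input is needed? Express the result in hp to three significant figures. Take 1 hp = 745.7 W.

Ẇ = Q̇_H/COP_HP = 243.0/1.44 = 168.8 hp.

169 hp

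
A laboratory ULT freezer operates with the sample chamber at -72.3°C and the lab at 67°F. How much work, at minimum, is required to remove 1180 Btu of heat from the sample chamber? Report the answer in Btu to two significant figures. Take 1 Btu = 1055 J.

In absolute terms T_C = 200.85 K and T_H = 292.59 K, so ΔT = 91.74 K.
The reversible limit is COP_R = T_C/ΔT = 2.189, so W_min = Q_C/COP = Q_C·ΔT/T_C.
W_min = 1180 × 91.74/200.85 = 539.0 Btu.

540 Btu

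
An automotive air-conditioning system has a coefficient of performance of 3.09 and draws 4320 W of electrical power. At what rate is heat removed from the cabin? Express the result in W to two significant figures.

Q̇_C = COP × Ẇ = 3.09 × 4320 = 13350 W.

13000 W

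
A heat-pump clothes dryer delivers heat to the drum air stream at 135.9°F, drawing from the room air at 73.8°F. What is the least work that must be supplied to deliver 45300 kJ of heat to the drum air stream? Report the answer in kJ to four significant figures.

In absolute terms T_C = 296.37 K and T_H = 330.87 K, so ΔT = 34.50 K.
The reversible limit is COP_HP = T_H/ΔT = 9.590, so W_min = Q_H/COP = Q_H·ΔT/T_H.
W_min = 45300 × 34.50/330.87 = 4723 kJ.

4723 kJ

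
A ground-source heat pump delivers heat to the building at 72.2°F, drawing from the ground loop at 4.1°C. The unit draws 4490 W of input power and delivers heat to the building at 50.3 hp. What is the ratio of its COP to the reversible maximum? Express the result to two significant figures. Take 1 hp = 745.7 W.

Converting, Q̇_H = 50.30 hp = 37510 W, so COP_actual = Q̇_H/Ẇ = 37510/4490 = 8.354.
In absolute terms T_C = 277.25 K and T_H = 295.48 K, so ΔT = 18.23 K.
COP_Carnot = T_H/ΔT = 295.48/18.23 = 16.21.
η_II = COP_actual/COP_Carnot = 8.354/16.21 = 0.5155.

0.52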